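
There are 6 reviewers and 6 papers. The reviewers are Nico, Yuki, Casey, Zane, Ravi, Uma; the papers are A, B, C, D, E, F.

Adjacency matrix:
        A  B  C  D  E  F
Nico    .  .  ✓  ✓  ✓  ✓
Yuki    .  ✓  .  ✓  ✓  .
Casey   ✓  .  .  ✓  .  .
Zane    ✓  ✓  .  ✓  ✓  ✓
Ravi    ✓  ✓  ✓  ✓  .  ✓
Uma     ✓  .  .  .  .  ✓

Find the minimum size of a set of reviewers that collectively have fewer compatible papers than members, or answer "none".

A matching saturating every reviewer exists, for instance Nico→C, Yuki→B, Casey→D, Zane→E, Ravi→A, Uma→F.
By Hall's marriage theorem, this means |N(S)| ≥ |S| for every subset S, so no violating subset exists.

none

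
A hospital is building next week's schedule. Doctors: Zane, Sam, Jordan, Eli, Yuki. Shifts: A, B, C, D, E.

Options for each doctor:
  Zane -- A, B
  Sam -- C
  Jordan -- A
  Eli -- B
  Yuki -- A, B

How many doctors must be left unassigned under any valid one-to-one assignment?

For example, pair Zane-B, Sam-C, Jordan-A.
The set {Zane, Jordan, Eli, Yuki} has only 2 neighbours ({A, B}), so by Hall's theorem at most 3 of the 5 doctors can be matched.
That matches 3 of the 5, leaving 2 unmatched; no matching can do better.

2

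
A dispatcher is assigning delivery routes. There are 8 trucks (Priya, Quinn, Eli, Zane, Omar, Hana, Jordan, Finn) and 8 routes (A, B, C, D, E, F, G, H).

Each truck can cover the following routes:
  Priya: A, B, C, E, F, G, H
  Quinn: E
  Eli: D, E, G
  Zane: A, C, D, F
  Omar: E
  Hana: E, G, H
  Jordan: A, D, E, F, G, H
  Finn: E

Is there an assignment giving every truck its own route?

No

The set {Quinn, Omar, Finn} has only 1 neighbour ({E}), so by Hall's theorem at most 6 of the 8 trucks can be matched.
Hence no matching covers every truck.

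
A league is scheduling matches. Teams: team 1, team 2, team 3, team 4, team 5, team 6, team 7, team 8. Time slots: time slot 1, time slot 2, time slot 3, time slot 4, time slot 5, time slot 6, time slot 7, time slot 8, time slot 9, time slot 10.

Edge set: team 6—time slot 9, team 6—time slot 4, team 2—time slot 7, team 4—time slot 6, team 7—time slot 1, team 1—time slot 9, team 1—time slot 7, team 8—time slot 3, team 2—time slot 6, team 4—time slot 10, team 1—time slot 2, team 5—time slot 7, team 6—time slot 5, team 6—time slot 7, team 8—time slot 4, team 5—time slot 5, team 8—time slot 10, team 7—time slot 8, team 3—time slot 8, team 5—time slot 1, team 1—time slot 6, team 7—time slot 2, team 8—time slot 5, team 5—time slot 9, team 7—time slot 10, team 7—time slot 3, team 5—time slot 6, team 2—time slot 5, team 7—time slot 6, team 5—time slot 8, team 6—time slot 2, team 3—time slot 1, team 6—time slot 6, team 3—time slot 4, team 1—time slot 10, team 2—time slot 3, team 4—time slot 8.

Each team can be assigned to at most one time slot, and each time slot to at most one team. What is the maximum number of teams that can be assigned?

One maximum matching: team 1→time slot 2, team 2→time slot 7, team 3→time slot 4, team 4→time slot 8, team 5→time slot 9, team 6→time slot 5, team 7→time slot 3, team 8→time slot 10.
This saturates every team, so 8 is the maximum.

8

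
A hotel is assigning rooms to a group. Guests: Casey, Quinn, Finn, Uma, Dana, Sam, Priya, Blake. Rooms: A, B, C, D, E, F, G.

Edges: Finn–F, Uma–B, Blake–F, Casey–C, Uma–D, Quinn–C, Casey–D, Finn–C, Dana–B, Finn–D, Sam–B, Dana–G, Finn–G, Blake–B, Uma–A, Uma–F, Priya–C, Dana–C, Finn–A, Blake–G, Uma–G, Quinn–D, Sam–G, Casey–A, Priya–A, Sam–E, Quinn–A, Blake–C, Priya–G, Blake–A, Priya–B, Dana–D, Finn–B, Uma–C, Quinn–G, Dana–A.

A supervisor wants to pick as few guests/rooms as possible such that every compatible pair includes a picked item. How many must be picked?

{Sam, A, B, C, D, F, G} is a vertex cover of size 7: every edge has an endpoint in this set.
No smaller cover exists because Casey–D, Quinn–C, Finn–G, Uma–F, Dana–A, Sam–E, Priya–B is a matching of size 7, and a cover must include an endpoint of each of these disjoint edges (König's theorem).

7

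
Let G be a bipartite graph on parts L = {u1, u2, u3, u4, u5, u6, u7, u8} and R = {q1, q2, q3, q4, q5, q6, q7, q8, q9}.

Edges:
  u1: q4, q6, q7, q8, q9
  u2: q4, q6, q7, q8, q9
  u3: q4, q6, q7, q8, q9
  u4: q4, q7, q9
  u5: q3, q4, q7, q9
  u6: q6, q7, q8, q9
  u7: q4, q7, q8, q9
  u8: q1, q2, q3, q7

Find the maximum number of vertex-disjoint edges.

For example, pair u1→q6, u2→q9, u3→q4, u4→q7, u5→q3, u6→q8, u8→q2.
The set {u1, u2, u3, u4, u6, u7} has only 5 neighbours ({q4, q6, q7, q8, q9}), so by Hall's theorem at most 7 of the 8 left vertices can be matched.

7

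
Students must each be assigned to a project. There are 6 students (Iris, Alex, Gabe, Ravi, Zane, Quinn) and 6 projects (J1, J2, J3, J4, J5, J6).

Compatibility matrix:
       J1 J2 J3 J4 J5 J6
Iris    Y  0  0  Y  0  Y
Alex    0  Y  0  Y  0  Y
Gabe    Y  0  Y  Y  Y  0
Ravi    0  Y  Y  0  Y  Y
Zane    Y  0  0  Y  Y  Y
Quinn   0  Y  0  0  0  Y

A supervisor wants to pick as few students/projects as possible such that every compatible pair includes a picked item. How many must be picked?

6

{Iris, Alex, Gabe, Ravi, Zane, Quinn} is a vertex cover of size 6: every edge has an endpoint in this set.
No smaller cover exists because Iris–J1, Alex–J4, Gabe–J3, Ravi–J2, Zane–J5, Quinn–J6 is a matching of size 6, and a cover must include an endpoint of each of these disjoint edges (König's theorem).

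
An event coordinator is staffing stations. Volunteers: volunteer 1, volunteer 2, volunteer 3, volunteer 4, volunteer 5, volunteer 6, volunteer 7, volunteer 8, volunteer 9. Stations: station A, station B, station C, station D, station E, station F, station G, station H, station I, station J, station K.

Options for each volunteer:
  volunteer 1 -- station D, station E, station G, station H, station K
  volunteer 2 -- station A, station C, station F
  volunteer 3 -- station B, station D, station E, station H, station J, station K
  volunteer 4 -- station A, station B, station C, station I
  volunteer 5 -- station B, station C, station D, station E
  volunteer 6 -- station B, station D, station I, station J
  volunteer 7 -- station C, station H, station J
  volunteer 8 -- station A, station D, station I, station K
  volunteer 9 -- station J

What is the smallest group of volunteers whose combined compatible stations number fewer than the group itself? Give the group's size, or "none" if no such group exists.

A matching saturating every volunteer exists, for instance volunteer 1→station G, volunteer 2→station F, volunteer 3→station K, volunteer 4→station C, volunteer 5→station D, volunteer 6→station B, volunteer 7→station H, volunteer 8→station A, volunteer 9→station J.
By Hall's marriage theorem, this means |N(S)| ≥ |S| for every subset S, so no violating subset exists.

none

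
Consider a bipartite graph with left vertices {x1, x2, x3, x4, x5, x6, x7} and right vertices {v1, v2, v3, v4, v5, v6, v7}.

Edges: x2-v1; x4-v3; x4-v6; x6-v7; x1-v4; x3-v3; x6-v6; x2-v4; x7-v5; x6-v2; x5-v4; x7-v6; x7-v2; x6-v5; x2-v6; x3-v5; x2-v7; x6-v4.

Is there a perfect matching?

No

The set {x1, x5} has only 1 neighbour ({v4}), so by Hall's theorem at most 6 of the 7 left vertices can be matched.
Hence no matching covers every left vertex.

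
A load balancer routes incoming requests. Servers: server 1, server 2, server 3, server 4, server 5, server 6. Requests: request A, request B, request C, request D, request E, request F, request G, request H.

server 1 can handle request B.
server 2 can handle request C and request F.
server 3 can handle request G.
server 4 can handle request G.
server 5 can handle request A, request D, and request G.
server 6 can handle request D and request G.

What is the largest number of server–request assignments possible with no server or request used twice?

One maximum matching: server 1-request B, server 2-request F, server 3-request G, server 5-request A, server 6-request D.
The set {server 3, server 4} has only 1 neighbour ({request G}), so by Hall's theorem at most 5 of the 6 servers can be matched.

5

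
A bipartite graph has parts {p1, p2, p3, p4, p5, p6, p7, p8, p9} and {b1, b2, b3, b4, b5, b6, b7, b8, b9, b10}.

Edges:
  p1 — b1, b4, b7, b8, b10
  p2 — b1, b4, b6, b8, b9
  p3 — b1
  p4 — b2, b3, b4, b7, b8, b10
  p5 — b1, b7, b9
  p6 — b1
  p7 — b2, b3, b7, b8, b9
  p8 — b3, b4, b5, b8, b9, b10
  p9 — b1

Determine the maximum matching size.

7

For example, pair p1–b4, p2–b6, p3–b1, p4–b8, p5–b9, p7–b7, p8–b5.
The set {p3, p6, p9} has only 1 neighbour ({b1}), so by Hall's theorem at most 7 of the 9 left vertices can be matched.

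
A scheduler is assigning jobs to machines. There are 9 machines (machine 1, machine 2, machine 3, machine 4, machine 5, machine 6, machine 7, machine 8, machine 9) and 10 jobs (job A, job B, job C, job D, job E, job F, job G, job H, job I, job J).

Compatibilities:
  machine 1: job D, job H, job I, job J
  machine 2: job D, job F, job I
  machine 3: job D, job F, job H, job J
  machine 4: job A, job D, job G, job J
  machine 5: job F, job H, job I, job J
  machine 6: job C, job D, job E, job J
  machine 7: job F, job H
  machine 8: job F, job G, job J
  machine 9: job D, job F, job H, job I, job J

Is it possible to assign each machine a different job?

The set {machine 1, machine 2, machine 3, machine 5, machine 7, machine 9} has only 5 neighbours ({job D, job F, job H, job I, job J}), so by Hall's theorem at most 8 of the 9 machines can be matched.
Hence no matching covers every machine.

No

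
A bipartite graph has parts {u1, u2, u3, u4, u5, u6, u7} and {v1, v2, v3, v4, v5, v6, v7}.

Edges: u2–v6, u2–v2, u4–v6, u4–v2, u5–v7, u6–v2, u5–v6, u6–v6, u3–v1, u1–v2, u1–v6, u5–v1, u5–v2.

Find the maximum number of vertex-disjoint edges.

4

A valid assignment of size 4: u1-v6, u2-v2, u3-v1, u5-v7.
The set {u1, u2, u4, u6, u7} has only 2 neighbours ({v2, v6}), so by Hall's theorem at most 4 of the 7 left vertices can be matched.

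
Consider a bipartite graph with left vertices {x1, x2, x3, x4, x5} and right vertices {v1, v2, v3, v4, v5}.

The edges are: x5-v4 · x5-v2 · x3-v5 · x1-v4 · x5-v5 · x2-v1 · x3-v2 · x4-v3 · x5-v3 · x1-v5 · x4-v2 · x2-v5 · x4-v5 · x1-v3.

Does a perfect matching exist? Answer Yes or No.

Yes

For example, pair x1→v4, x2→v1, x3→v5, x4→v3, x5→v2.
All 5 left vertices are covered.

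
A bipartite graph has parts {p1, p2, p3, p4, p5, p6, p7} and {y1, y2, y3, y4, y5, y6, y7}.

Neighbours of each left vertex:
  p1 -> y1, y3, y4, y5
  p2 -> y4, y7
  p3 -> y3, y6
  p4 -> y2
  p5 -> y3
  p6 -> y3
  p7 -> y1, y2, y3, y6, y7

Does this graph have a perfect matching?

No

The set {p5, p6} has only 1 neighbour ({y3}), so by Hall's theorem at most 6 of the 7 left vertices can be matched.
Hence no matching covers every left vertex.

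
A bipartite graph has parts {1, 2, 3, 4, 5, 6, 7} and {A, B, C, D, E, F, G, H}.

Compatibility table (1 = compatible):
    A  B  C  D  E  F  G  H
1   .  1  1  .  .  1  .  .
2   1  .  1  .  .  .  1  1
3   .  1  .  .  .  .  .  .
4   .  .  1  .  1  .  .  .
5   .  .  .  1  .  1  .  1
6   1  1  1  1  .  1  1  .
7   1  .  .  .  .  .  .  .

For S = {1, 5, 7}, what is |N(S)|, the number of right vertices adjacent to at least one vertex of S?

The union of neighbours of {1, 5, 7} is {A, B, C, D, F, H}, which has 6 elements.
Since |N(S)| = 6 ≥ |S| = 3, Hall's condition holds for this subset.

6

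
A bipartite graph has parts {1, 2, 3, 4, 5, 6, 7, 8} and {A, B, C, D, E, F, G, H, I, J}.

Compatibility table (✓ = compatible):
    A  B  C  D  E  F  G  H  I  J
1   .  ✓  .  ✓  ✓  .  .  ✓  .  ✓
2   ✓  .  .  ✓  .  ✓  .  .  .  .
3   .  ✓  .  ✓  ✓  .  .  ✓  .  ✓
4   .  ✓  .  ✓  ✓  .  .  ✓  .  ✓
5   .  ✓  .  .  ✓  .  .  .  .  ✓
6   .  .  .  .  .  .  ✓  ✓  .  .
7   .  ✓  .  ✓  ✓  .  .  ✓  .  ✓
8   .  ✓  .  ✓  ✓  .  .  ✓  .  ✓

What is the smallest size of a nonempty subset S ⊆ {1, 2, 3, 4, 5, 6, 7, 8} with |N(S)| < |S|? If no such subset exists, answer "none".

Take S = {1, 3, 4, 5, 7, 8}. Its neighbourhood is {B, D, E, H, J}, so |N(S)| = 5 < |S| = 6.
Every subset of size less than 6 has at least as many neighbours as members, so 6 is the minimum.

6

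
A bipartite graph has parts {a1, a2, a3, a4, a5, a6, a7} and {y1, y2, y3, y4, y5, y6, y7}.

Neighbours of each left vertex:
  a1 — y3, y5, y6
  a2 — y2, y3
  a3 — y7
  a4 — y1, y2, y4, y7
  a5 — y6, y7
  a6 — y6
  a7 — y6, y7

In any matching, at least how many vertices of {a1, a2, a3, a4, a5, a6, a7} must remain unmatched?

For example, pair a1-y3, a2-y2, a3-y7, a4-y1, a5-y6.
The set {a3, a5, a6, a7} has only 2 neighbours ({y6, y7}), so by Hall's theorem at most 5 of the 7 left vertices can be matched.
That matches 5 of the 7, leaving 2 unmatched; no matching can do better.

2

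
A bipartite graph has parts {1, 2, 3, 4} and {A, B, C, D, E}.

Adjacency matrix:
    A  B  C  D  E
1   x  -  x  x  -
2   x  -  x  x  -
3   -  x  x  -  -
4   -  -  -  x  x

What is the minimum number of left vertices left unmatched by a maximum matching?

0

One maximum matching: 1-D, 2-C, 3-B, 4-E.
All 4 left vertices are matched, so no larger matching exists.
That matches 4 of the 4, leaving 0 unmatched; no matching can do better.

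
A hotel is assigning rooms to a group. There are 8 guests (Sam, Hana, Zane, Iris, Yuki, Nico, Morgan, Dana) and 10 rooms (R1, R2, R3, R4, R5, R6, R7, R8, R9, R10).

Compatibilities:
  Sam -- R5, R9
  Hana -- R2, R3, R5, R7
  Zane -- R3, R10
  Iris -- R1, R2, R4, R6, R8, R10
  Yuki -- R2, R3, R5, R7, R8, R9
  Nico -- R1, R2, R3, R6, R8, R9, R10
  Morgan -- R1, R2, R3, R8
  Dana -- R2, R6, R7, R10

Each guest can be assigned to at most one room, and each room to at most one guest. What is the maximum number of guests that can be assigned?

8

For example, pair Sam-R5, Hana-R3, Zane-R10, Iris-R2, Yuki-R9, Nico-R6, Morgan-R8, Dana-R7.
This saturates every guest, so 8 is the maximum.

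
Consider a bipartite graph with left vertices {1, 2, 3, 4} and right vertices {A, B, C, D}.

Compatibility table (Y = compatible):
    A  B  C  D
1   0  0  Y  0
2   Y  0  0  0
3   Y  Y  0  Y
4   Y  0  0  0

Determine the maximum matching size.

3

One maximum matching: 1–C, 2–A, 3–B.
The set {2, 4} has only 1 neighbour ({A}), so by Hall's theorem at most 3 of the 4 left vertices can be matched.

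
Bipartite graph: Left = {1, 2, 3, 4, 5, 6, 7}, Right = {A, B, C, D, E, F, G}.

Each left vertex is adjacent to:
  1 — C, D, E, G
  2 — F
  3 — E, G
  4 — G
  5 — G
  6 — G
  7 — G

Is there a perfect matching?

The set {4, 5, 6, 7} has only 1 neighbour ({G}), so by Hall's theorem at most 4 of the 7 left vertices can be matched.
Hence no matching covers every left vertex.

No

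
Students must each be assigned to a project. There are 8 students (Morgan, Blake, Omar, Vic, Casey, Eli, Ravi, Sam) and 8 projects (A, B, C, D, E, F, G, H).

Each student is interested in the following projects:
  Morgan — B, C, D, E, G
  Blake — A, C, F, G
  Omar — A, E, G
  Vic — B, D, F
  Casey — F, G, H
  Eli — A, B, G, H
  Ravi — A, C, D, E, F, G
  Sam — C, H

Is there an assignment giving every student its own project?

Yes

For example, pair Morgan→B, Blake→F, Omar→E, Vic→D, Casey→G, Eli→H, Ravi→A, Sam→C.
All 8 students are covered.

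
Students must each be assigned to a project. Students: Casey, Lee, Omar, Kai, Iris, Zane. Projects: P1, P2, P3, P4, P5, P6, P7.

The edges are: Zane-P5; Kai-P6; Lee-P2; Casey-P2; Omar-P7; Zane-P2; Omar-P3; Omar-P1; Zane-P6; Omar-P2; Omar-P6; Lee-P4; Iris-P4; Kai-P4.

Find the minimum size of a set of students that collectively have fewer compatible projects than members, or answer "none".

Take S = {Casey, Lee, Iris}. Its neighbourhood is {P2, P4}, so |N(S)| = 2 < |S| = 3.
Every subset of size less than 3 has at least as many neighbours as members, so 3 is the minimum.

3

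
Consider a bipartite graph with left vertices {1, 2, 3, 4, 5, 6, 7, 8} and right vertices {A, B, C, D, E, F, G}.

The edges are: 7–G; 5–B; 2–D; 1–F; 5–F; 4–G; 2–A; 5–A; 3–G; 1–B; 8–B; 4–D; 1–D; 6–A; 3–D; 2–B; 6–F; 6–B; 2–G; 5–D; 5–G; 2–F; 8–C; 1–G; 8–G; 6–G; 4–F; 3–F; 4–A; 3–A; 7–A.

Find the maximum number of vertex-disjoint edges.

6

One maximum matching: 1→B, 2→A, 3→D, 4→F, 5→G, 8→C.
The set {1, 2, 3, 4, 5, 6, 7} has only 5 neighbours ({A, B, D, F, G}), so by Hall's theorem at most 6 of the 8 left vertices can be matched.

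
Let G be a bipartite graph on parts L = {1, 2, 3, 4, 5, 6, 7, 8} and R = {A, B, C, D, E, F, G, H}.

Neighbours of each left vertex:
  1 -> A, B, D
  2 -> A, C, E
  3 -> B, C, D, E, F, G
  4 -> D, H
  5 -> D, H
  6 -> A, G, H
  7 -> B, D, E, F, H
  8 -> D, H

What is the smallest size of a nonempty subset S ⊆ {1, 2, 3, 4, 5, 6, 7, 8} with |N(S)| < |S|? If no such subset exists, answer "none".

3

Take S = {4, 5, 8}. Its neighbourhood is {D, H}, so |N(S)| = 2 < |S| = 3.
Every subset of size less than 3 has at least as many neighbours as members, so 3 is the minimum.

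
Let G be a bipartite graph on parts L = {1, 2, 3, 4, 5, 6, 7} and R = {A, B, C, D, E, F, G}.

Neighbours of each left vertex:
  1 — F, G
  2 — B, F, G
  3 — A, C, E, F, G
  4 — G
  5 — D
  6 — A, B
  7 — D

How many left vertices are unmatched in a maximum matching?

1

A valid assignment of size 6: 1–F, 2–B, 3–E, 4–G, 5–D, 6–A.
The set {5, 7} has only 1 neighbour ({D}), so by Hall's theorem at most 6 of the 7 left vertices can be matched.
That matches 6 of the 7, leaving 1 unmatched; no matching can do better.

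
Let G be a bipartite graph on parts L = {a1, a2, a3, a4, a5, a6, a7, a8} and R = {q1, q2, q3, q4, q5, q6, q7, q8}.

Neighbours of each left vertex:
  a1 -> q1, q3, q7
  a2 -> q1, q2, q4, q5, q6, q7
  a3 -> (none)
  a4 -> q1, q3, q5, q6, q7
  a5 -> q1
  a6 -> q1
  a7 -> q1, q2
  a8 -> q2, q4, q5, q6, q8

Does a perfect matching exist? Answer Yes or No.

The set {a3, a5, a6} has only 1 neighbour ({q1}), so by Hall's theorem at most 6 of the 8 left vertices can be matched.
Hence no matching covers every left vertex.

No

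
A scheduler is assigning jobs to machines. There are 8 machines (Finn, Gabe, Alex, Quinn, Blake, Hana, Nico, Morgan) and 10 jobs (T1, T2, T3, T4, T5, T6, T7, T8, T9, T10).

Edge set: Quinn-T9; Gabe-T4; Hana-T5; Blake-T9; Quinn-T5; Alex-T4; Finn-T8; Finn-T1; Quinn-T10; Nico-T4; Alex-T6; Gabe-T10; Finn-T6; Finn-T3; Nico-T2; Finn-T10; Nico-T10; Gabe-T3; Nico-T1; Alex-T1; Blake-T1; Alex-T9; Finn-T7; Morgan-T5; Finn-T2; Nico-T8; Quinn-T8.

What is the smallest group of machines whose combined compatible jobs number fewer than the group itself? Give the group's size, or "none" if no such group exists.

2

Take S = {Hana, Morgan}. Its neighbourhood is {T5}, so |N(S)| = 1 < |S| = 2.
No single vertex violates Hall's condition since each has at least one neighbour, so 2 is the minimum.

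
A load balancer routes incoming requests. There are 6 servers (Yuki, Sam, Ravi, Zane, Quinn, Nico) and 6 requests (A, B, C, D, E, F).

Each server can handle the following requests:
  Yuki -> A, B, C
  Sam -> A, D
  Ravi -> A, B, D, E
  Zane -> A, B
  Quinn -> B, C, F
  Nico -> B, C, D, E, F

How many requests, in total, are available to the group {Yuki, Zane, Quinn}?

The union of neighbours of {Yuki, Zane, Quinn} is {A, B, C, F}, which has 4 elements.
Since |N(S)| = 4 ≥ |S| = 3, Hall's condition holds for this subset.

4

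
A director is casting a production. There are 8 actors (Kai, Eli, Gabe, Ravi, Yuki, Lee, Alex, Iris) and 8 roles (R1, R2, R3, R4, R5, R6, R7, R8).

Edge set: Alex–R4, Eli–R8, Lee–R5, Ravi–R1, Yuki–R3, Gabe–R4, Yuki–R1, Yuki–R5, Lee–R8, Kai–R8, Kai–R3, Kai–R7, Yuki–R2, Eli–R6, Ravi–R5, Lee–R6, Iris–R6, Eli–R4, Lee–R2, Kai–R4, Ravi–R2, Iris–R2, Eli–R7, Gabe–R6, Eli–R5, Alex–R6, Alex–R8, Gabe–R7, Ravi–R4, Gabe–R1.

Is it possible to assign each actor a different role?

Yes

One maximum matching: Kai–R7, Eli–R4, Gabe–R1, Ravi–R2, Yuki–R3, Lee–R5, Alex–R8, Iris–R6.
Every actor is matched, so this is a perfect matching.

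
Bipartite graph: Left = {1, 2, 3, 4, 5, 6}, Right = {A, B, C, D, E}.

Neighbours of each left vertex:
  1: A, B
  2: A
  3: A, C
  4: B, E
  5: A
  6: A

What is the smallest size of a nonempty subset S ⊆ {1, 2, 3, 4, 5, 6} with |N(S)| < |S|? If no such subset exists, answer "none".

Take S = {2, 5}. Its neighbourhood is {A}, so |N(S)| = 1 < |S| = 2.
No single vertex violates Hall's condition since each has at least one neighbour, so 2 is the minimum.

2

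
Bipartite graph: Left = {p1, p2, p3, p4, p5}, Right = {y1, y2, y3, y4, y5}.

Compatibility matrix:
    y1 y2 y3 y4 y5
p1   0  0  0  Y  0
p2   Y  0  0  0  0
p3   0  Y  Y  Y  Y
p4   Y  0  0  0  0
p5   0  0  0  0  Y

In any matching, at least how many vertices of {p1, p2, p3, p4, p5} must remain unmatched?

A valid assignment of size 4: p1–y4, p2–y1, p3–y3, p5–y5.
The set {p2, p4} has only 1 neighbour ({y1}), so by Hall's theorem at most 4 of the 5 left vertices can be matched.
That matches 4 of the 5, leaving 1 unmatched; no matching can do better.

1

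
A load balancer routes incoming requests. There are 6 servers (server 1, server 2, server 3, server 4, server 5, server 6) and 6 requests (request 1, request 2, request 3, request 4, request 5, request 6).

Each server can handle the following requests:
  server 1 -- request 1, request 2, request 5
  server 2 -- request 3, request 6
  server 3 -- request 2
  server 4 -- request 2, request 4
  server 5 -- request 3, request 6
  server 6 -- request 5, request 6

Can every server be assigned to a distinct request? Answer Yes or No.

A valid assignment of size 6: server 1-request 1, server 2-request 3, server 3-request 2, server 4-request 4, server 5-request 6, server 6-request 5.
All 6 servers are covered.

Yes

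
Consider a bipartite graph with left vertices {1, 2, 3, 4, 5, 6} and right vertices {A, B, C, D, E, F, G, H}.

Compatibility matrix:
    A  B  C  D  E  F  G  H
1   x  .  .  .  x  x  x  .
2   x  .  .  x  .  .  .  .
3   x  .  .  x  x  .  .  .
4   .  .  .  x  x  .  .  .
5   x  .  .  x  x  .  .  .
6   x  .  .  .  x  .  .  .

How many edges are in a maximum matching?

4

One maximum matching: 1→G, 2→A, 3→D, 4→E.
The set {2, 3, 4, 5, 6} has only 3 neighbours ({A, D, E}), so by Hall's theorem at most 4 of the 6 left vertices can be matched.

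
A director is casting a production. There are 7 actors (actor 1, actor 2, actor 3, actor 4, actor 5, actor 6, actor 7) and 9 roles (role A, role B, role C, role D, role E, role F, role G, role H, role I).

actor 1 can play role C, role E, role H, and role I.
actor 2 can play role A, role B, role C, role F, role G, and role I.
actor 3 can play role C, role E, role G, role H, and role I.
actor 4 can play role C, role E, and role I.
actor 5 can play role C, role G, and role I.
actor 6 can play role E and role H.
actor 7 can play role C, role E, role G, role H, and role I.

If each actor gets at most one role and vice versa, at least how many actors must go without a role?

One maximum matching: actor 1-role H, actor 2-role F, actor 3-role C, actor 4-role I, actor 5-role G, actor 6-role E.
The set {actor 1, actor 3, actor 4, actor 5, actor 6, actor 7} has only 5 neighbours ({role C, role E, role G, role H, role I}), so by Hall's theorem at most 6 of the 7 actors can be matched.
That matches 6 of the 7, leaving 1 unmatched; no matching can do better.

1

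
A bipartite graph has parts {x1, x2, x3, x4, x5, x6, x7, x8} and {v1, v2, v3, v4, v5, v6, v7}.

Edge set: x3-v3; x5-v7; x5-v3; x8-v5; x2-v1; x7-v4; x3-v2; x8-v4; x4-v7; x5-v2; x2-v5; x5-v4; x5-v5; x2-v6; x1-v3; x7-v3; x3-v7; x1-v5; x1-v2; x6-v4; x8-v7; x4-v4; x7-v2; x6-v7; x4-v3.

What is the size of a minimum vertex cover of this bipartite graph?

A maximum matching has 6 edges (e.g. x1–v3, x2–v6, x3–v2, x4–v4, x5–v5, x6–v7).
By König's theorem the minimum vertex cover has the same size. One such cover is {x2, v2, v3, v4, v5, v7}.

6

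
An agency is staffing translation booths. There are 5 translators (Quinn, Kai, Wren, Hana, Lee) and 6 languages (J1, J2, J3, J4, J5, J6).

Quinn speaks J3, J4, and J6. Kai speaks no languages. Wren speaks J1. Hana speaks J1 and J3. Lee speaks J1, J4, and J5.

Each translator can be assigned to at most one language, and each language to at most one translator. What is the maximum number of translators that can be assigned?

For example, pair Quinn-J6, Wren-J1, Hana-J3, Lee-J5.
The set {Kai} has only 0 neighbours (∅), so by Hall's theorem at most 4 of the 5 translators can be matched.

4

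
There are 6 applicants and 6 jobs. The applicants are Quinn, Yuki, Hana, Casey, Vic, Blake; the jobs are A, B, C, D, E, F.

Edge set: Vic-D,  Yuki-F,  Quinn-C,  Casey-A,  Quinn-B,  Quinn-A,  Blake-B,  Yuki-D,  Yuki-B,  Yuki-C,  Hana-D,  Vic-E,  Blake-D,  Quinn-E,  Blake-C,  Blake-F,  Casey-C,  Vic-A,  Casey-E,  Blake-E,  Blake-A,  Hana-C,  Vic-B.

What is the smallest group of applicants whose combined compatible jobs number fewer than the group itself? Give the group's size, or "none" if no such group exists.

none

A matching saturating every applicant exists, for instance Quinn→E, Yuki→F, Hana→D, Casey→C, Vic→B, Blake→A.
By Hall's marriage theorem, this means |N(S)| ≥ |S| for every subset S, so no violating subset exists.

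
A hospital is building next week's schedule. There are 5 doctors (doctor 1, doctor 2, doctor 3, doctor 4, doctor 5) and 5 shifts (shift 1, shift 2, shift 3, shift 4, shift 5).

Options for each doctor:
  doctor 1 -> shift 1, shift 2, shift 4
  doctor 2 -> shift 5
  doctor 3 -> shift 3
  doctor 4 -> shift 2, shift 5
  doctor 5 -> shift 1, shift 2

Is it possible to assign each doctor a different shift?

A valid assignment of size 5: doctor 1-shift 4, doctor 2-shift 5, doctor 3-shift 3, doctor 4-shift 2, doctor 5-shift 1.
All 5 doctors are covered.

Yes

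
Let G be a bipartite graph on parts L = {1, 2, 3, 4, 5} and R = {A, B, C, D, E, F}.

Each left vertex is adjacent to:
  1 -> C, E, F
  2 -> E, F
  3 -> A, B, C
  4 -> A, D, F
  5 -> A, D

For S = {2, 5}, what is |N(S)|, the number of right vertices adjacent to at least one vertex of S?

4

The union of neighbours of {2, 5} is {A, D, E, F}, which has 4 elements.
Since |N(S)| = 4 ≥ |S| = 2, Hall's condition holds for this subset.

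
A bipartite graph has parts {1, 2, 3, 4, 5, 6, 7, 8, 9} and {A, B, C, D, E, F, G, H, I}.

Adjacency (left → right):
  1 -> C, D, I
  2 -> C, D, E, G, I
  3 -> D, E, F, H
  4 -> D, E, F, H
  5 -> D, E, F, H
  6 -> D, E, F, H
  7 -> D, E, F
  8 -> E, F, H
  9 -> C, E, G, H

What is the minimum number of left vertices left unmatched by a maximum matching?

For example, pair 1→I, 2→G, 3→F, 4→D, 5→E, 6→H, 9→C.
The set {3, 4, 5, 6, 7, 8} has only 4 neighbours ({D, E, F, H}), so by Hall's theorem at most 7 of the 9 left vertices can be matched.
That matches 7 of the 9, leaving 2 unmatched; no matching can do better.

2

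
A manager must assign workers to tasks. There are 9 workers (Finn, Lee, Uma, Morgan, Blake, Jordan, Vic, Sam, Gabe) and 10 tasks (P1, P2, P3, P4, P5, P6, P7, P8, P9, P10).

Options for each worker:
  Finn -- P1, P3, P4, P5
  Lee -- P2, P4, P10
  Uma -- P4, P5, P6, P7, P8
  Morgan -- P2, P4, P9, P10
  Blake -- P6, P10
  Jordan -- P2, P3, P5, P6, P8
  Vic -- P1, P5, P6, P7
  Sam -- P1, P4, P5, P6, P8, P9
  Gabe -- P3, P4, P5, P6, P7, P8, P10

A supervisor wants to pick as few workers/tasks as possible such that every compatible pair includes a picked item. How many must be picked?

{Finn, Lee, Uma, Morgan, Blake, Jordan, Vic, Sam, Gabe} is a vertex cover of size 9: every edge has an endpoint in this set.
No smaller cover exists because Finn–P4, Lee–P10, Uma–P7, Morgan–P9, Blake–P6, Jordan–P2, Vic–P5, Sam–P1, Gabe–P3 is a matching of size 9, and a cover must include an endpoint of each of these disjoint edges (König's theorem).

9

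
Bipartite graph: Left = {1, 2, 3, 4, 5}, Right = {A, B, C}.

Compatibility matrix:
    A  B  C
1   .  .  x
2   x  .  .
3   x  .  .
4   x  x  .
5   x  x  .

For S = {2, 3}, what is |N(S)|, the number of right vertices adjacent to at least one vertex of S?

The union of neighbours of {2, 3} is {A}, which has 1 element.
Since |N(S)| = 1 < |S| = 2, Hall's condition fails for this subset.

1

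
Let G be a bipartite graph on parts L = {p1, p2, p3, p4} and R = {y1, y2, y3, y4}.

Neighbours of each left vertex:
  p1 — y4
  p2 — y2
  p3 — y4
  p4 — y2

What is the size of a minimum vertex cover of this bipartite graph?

A maximum matching has 2 edges (e.g. p1–y4, p2–y2).
By König's theorem the minimum vertex cover has the same size. One such cover is {y2, y4}.

2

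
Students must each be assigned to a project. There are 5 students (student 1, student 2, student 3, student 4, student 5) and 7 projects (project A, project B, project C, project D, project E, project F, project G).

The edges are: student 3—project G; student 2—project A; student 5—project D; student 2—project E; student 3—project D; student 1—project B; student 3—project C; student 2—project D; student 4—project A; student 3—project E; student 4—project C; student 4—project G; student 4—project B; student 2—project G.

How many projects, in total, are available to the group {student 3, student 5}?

The union of neighbours of {student 3, student 5} is {project C, project D, project E, project G}, which has 4 elements.
Since |N(S)| = 4 ≥ |S| = 2, Hall's condition holds for this subset.

4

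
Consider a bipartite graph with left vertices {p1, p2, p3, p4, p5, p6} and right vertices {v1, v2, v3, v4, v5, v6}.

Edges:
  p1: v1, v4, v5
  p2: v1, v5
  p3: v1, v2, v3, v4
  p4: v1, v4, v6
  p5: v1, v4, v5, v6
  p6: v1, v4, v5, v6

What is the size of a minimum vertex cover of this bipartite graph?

{p3, v1, v4, v5, v6} is a vertex cover of size 5: every edge has an endpoint in this set.
No smaller cover exists because p1–v4, p2–v5, p3–v2, p4–v1, p5–v6 is a matching of size 5, and a cover must include an endpoint of each of these disjoint edges (König's theorem).

5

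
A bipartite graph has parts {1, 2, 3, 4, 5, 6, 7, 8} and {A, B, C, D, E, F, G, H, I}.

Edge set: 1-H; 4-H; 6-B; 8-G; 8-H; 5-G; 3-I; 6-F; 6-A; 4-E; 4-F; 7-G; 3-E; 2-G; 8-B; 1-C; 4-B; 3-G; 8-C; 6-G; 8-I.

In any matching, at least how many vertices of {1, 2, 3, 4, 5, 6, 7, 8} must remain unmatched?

For example, pair 1–C, 2–G, 3–E, 4–B, 6–F, 8–H.
The set {2, 5, 7} has only 1 neighbour ({G}), so by Hall's theorem at most 6 of the 8 left vertices can be matched.
That matches 6 of the 8, leaving 2 unmatched; no matching can do better.

2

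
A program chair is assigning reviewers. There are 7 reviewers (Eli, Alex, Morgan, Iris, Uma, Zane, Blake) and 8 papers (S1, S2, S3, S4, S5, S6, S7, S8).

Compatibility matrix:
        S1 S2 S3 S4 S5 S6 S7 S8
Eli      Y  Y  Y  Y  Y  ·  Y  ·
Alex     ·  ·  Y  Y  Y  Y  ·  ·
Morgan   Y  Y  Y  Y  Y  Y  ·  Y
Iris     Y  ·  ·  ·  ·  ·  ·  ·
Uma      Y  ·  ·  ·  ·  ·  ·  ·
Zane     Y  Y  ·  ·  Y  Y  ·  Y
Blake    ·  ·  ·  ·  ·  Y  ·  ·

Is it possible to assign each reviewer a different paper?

No

The set {Iris, Uma} has only 1 neighbour ({S1}), so by Hall's theorem at most 6 of the 7 reviewers can be matched.
Hence no matching covers every reviewer.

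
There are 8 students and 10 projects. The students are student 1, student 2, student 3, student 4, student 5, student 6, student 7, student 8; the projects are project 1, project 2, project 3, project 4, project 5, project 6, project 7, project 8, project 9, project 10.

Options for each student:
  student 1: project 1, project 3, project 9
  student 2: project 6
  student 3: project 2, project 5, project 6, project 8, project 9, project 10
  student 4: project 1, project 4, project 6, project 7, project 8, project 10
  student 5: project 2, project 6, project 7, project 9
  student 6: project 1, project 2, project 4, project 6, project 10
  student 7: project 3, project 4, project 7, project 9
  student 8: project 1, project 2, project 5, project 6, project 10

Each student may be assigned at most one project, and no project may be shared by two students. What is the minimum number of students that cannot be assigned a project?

0

For example, pair student 1-project 3, student 2-project 6, student 3-project 9, student 4-project 7, student 5-project 2, student 6-project 1, student 7-project 4, student 8-project 10.
This saturates every student, so 8 is the maximum.
That matches 8 of the 8, leaving 0 unmatched; no matching can do better.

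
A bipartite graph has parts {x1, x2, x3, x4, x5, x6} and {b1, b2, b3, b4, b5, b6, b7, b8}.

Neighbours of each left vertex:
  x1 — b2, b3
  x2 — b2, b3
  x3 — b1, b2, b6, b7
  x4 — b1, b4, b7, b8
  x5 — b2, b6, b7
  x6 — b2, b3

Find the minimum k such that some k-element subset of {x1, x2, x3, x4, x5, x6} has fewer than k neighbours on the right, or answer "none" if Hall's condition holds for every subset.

3

Take S = {x1, x2, x6}. Its neighbourhood is {b2, b3}, so |N(S)| = 2 < |S| = 3.
Every subset of size less than 3 has at least as many neighbours as members, so 3 is the minimum.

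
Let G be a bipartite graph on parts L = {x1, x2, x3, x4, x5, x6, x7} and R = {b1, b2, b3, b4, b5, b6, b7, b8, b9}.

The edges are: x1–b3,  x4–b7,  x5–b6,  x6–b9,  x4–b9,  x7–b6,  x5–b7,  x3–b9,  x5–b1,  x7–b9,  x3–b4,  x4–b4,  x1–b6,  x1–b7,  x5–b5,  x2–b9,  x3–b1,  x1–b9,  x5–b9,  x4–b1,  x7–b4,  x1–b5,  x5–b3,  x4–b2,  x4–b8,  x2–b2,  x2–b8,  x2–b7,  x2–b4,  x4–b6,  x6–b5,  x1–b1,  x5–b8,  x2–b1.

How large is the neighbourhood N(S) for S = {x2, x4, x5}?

The union of neighbours of {x2, x4, x5} is {b1, b2, b3, b4, b5, b6, b7, b8, b9}, which has 9 elements.
Since |N(S)| = 9 ≥ |S| = 3, Hall's condition holds for this subset.

9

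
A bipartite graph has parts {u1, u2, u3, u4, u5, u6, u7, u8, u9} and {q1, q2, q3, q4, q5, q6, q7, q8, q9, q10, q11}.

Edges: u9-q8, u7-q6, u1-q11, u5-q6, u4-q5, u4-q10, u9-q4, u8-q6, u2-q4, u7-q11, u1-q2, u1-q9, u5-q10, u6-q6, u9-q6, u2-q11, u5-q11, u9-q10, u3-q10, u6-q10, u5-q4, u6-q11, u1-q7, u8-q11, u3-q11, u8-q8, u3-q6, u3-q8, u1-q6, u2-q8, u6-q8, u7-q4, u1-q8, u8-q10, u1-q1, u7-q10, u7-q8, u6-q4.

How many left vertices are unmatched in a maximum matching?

A valid assignment of size 7: u1→q9, u2→q11, u3→q8, u4→q5, u5→q10, u6→q4, u7→q6.
The set {u2, u3, u5, u6, u7, u8, u9} has only 5 neighbours ({q10, q11, q4, q6, q8}), so by Hall's theorem at most 7 of the 9 left vertices can be matched.
That matches 7 of the 9, leaving 2 unmatched; no matching can do better.

2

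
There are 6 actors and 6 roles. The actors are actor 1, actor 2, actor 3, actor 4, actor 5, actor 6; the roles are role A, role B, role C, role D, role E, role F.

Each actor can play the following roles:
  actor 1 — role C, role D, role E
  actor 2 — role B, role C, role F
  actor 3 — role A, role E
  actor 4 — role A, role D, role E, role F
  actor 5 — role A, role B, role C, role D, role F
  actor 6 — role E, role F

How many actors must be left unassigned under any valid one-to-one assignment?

A valid assignment of size 6: actor 1→role E, actor 2→role B, actor 3→role A, actor 4→role D, actor 5→role C, actor 6→role F.
This saturates every actor, so 6 is the maximum.
That matches 6 of the 6, leaving 0 unmatched; no matching can do better.

0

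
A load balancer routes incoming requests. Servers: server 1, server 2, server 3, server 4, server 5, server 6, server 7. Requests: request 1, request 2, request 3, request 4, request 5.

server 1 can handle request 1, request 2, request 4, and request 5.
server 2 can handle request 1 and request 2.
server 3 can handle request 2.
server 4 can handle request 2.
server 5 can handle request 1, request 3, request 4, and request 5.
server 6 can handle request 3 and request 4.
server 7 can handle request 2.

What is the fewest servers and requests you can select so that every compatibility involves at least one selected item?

5

The 5 edges server 1–request 5, server 2–request 1, server 3–request 2, server 5–request 3, server 6–request 4 form a matching, so any vertex cover needs at least 5 vertices (one per matched edge).
Conversely {server 1, server 2, server 5, server 6, request 2} meets every edge and has exactly 5 vertices, so 5 is optimal.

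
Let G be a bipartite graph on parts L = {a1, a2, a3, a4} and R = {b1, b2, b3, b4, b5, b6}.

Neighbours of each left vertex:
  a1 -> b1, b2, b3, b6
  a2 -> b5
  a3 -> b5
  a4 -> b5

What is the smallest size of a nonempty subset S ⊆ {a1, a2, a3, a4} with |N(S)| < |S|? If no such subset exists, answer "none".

2

Take S = {a2, a3}. Its neighbourhood is {b5}, so |N(S)| = 1 < |S| = 2.
No single vertex violates Hall's condition since each has at least one neighbour, so 2 is the minimum.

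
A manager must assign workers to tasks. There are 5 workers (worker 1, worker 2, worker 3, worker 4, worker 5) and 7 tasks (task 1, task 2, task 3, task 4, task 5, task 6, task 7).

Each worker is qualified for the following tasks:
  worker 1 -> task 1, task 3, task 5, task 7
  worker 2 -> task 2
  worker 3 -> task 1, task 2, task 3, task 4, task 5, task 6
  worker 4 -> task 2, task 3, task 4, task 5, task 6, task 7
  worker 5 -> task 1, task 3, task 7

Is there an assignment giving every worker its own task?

Yes

One maximum matching: worker 1-task 1, worker 2-task 2, worker 3-task 4, worker 4-task 5, worker 5-task 7.
Every worker is matched, so this matching saturates all of them.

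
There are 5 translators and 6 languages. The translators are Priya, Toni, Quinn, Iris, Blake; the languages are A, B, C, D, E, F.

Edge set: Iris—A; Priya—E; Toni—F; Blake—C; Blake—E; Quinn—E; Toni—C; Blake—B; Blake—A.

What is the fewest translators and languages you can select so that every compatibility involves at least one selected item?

4

A maximum matching has 4 edges (e.g. Priya–E, Toni–F, Iris–A, Blake–B).
By König's theorem the minimum vertex cover has the same size. One such cover is {Toni, Iris, Blake, E}.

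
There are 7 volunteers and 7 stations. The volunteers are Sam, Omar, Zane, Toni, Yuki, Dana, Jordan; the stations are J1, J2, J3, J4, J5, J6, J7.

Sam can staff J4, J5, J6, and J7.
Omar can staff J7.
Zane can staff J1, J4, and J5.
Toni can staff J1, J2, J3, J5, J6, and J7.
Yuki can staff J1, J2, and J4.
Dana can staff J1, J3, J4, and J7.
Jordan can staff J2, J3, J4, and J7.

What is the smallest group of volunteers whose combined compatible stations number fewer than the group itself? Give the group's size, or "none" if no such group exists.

A matching saturating every volunteer exists, for instance Sam→J6, Omar→J7, Zane→J5, Toni→J2, Yuki→J4, Dana→J1, Jordan→J3.
By Hall's marriage theorem, this means |N(S)| ≥ |S| for every subset S, so no violating subset exists.

none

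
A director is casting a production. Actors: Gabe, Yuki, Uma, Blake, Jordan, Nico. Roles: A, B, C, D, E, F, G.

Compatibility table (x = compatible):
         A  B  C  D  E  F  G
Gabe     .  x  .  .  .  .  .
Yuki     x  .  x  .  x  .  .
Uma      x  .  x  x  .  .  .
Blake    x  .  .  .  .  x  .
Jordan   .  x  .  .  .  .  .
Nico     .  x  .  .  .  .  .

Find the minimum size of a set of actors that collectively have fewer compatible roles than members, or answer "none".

Take S = {Gabe, Jordan}. Its neighbourhood is {B}, so |N(S)| = 1 < |S| = 2.
No single vertex violates Hall's condition since each has at least one neighbour, so 2 is the minimum.

2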